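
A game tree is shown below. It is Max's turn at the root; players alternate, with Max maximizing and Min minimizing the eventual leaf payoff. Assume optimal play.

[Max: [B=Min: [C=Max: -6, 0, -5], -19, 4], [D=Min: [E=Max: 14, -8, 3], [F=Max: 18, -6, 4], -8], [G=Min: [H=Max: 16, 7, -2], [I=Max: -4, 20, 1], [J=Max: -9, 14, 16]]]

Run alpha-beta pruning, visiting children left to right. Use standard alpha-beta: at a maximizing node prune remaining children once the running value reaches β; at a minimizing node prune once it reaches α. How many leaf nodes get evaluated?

C [α=-∞,β=+∞]: v=0
B [α=-∞,β=+∞]: v=-19
E [α=-19,β=+∞]: v=14
F [α=-19,β=14]: v=18 after child 1 ≥ β → β-cutoff, skip 2
D [α=-19,β=+∞]: v=-8
H [α=-8,β=+∞]: v=16
I [α=-8,β=16]: v=20 after child 2 ≥ β → β-cutoff, skip 1
J [α=-8,β=16]: v=16
G [α=-8,β=+∞]: v=16
Root [α=-∞,β=+∞]: v=16
Leaves evaluated: 18 of 21.

18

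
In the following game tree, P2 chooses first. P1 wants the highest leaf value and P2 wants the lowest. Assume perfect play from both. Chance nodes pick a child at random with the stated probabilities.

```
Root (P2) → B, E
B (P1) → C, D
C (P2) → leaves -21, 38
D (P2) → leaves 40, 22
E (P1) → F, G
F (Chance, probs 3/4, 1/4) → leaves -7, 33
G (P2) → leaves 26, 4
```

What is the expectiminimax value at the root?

C (P2): min(-21, 38) = -21
D (P2): min(40, 22) = 22
B (P1): max(-21, 22) = 22
F (Chance): 3/4·-7 + 1/4·33 = 3
G (P2): min(26, 4) = 4
E (P1): max(3, 4) = 4
Root (P2): min(22, 4) = 4

4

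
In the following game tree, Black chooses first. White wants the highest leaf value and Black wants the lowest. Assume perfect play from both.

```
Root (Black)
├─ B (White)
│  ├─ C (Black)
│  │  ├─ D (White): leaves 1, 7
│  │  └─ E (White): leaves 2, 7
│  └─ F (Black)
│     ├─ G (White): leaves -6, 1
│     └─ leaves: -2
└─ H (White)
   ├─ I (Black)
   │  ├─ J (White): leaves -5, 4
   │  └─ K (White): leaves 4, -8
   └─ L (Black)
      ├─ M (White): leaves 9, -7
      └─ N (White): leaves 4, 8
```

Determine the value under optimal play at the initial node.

7

D (White): max(1, 7) = 7
E (White): max(2, 7) = 7
C (Black): min(7, 7) = 7
G (White): max(-6, 1) = 1
F (Black): min(1, -2) = -2
B (White): max(7, -2) = 7
J (White): max(-5, 4) = 4
K (White): max(4, -8) = 4
I (Black): min(4, 4) = 4
M (White): max(9, -7) = 9
N (White): max(4, 8) = 8
L (Black): min(9, 8) = 8
H (White): max(4, 8) = 8
Root (Black): min(7, 8) = 7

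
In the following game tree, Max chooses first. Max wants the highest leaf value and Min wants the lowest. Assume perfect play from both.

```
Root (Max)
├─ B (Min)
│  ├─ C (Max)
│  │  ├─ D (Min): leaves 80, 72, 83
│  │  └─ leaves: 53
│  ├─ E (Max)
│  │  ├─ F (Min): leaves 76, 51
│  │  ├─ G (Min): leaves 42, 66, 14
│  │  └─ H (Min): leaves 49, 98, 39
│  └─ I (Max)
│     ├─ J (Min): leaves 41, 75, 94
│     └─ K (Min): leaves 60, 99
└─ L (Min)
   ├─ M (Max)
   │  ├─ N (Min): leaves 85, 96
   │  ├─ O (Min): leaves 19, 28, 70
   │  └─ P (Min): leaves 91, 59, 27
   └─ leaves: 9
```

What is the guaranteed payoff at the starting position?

D (Min): min(80, 72, 83) = 72
C (Max): max(72, 53) = 72
F (Min): min(76, 51) = 51
G (Min): min(42, 66, 14) = 14
H (Min): min(49, 98, 39) = 39
E (Max): max(51, 14, 39) = 51
J (Min): min(41, 75, 94) = 41
K (Min): min(60, 99) = 60
I (Max): max(41, 60) = 60
B (Min): min(72, 51, 60) = 51
N (Min): min(85, 96) = 85
O (Min): min(19, 28, 70) = 19
P (Min): min(91, 59, 27) = 27
M (Max): max(85, 19, 27) = 85
L (Min): min(85, 9) = 9
Root (Max): max(51, 9) = 51

51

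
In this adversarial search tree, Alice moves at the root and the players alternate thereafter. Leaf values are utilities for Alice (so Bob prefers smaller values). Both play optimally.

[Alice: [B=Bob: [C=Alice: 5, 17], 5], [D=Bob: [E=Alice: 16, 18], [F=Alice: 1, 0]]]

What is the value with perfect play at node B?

5

C: max(5, 17) = 17
B: min(17, 5) = 5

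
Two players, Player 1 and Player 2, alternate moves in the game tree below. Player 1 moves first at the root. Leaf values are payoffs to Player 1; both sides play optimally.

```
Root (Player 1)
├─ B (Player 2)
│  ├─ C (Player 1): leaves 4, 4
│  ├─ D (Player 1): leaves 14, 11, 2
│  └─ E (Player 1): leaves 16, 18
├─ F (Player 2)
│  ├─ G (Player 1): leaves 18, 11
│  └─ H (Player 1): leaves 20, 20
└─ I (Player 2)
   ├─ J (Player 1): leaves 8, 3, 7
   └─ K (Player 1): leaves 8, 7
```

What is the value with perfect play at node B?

C: max(4, 4) = 4
D: max(14, 11, 2) = 14
E: max(16, 18) = 18
B: min(4, 14, 18) = 4

4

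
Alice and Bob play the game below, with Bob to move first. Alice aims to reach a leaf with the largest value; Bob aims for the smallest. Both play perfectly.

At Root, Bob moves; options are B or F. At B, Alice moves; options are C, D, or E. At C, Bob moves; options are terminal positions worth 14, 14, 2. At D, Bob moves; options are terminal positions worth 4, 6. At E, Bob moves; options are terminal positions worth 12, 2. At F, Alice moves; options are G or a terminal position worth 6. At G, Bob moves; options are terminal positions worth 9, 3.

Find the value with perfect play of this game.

4

C (Bob): min(14, 14, 2) = 2
D (Bob): min(4, 6) = 4
E (Bob): min(12, 2) = 2
B (Alice): max(2, 4, 2) = 4
G (Bob): min(9, 3) = 3
F (Alice): max(3, 6) = 6
Root (Bob): min(4, 6) = 4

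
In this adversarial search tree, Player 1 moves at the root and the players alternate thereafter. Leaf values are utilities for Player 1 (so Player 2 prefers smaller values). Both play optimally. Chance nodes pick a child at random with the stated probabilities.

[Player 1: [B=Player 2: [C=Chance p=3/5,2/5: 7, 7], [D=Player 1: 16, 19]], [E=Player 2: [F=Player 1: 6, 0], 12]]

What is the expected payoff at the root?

C (Chance): 3/5·7 + 2/5·7 = 7
D (Player 1): max(16, 19) = 19
B (Player 2): min(7, 19) = 7
F (Player 1): max(6, 0) = 6
E (Player 2): min(6, 12) = 6
Root (Player 1): max(7, 6) = 7

7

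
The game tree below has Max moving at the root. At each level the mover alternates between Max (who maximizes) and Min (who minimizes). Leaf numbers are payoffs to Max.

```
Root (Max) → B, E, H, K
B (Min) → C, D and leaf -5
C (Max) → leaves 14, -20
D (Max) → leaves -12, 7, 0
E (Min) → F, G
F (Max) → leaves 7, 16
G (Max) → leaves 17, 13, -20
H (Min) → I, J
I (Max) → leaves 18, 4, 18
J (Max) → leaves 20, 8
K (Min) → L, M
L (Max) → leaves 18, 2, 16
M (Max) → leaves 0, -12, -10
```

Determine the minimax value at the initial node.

18

C (Max): max(14, -20) = 14
D (Max): max(-12, 7, 0) = 7
B (Min): min(14, 7, -5) = -5
F (Max): max(7, 16) = 16
G (Max): max(17, 13, -20) = 17
E (Min): min(16, 17) = 16
I (Max): max(18, 4, 18) = 18
J (Max): max(20, 8) = 20
H (Min): min(18, 20) = 18
L (Max): max(18, 2, 16) = 18
M (Max): max(0, -12, -10) = 0
K (Min): min(18, 0) = 0
Root (Max): max(-5, 16, 18, 0) = 18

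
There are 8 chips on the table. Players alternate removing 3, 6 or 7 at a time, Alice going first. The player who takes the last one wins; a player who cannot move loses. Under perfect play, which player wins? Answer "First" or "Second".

i:   0  1  2  3  4  5  6  7  8
     L  L  L  W  W  W  W  W  W
Position 8 is W, so the first player wins.

First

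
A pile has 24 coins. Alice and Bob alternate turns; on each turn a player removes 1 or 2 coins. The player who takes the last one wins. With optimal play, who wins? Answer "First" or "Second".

Second

Compute winning (W) and losing (L) positions by backward induction:
i:   0  1  2  3  4  5  6  7  8  9 10 11 12 13 14 15 16 17 18 19 20 21 22 23 24
     L  W  W  L  W  W  L  W  W  L  W  W  L  W  W  L  W  W  L  W  W  L  W  W  L
Position 24 is L, so the second player wins.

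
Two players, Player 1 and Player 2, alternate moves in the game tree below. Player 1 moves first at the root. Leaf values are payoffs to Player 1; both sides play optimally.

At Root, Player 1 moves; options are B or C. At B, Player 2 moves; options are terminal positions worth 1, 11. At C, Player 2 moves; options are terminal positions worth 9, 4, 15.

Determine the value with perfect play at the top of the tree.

B (Player 2): min(1, 11) = 1
C (Player 2): min(9, 4, 15) = 4
Root (Player 1): max(1, 4) = 4

4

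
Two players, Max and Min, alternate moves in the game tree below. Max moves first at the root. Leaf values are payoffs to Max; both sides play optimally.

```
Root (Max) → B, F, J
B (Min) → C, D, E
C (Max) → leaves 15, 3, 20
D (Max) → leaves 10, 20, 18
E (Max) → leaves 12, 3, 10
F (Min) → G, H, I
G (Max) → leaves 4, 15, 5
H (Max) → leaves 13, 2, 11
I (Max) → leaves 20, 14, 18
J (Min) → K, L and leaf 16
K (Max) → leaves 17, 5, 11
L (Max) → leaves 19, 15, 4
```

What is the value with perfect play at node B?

C: max(15, 3, 20) = 20
D: max(10, 20, 18) = 20
E: max(12, 3, 10) = 12
B: min(20, 20, 12) = 12

12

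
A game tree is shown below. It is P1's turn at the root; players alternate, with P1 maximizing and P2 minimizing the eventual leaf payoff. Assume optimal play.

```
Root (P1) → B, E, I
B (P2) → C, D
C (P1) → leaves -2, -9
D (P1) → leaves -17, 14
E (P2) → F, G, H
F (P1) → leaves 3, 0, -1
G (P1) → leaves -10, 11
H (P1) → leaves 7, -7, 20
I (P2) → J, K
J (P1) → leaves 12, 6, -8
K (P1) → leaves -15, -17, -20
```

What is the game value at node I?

J: max(12, 6, -8) = 12
K: max(-15, -17, -20) = -15
I: min(12, -15) = -15

-15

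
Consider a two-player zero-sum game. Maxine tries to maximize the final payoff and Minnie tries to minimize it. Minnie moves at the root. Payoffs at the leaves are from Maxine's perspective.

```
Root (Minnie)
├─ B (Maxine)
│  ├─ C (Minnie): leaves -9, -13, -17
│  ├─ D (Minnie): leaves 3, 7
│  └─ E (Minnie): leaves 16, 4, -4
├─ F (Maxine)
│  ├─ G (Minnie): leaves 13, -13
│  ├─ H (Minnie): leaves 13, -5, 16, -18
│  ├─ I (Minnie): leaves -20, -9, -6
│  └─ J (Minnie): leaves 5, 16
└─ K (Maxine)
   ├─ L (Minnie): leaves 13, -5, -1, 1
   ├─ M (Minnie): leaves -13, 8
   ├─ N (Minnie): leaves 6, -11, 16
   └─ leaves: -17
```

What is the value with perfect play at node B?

C: min(-9, -13, -17) = -17
D: min(3, 7) = 3
E: min(16, 4, -4) = -4
B: max(-17, 3, -4) = 3

3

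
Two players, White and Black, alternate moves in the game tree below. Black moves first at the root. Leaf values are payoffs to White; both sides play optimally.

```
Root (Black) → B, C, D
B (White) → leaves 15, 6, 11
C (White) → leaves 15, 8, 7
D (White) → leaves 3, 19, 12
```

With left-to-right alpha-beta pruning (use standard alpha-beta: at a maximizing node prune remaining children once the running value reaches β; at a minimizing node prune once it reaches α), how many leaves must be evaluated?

6

B [α=-∞,β=+∞]: v=15
C [α=-∞,β=15]: v=15 after child 1 ≥ β → β-cutoff, skip 2
D [α=-∞,β=15]: v=19 after child 2 ≥ β → β-cutoff, skip 1
Root [α=-∞,β=+∞]: v=15
Leaves evaluated: 6 of 9.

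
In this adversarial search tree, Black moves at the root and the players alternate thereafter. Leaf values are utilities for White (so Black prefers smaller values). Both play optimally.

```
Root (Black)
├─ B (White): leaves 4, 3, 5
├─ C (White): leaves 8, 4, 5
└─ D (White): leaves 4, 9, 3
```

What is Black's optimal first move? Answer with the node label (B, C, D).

B (White): max(4, 3, 5) = 5
C (White): max(8, 4, 5) = 8
D (White): max(4, 9, 3) = 9
Root (Black): min(5, 8, 9) = 5
Black picks the child with the lowest value: B (value 5).

B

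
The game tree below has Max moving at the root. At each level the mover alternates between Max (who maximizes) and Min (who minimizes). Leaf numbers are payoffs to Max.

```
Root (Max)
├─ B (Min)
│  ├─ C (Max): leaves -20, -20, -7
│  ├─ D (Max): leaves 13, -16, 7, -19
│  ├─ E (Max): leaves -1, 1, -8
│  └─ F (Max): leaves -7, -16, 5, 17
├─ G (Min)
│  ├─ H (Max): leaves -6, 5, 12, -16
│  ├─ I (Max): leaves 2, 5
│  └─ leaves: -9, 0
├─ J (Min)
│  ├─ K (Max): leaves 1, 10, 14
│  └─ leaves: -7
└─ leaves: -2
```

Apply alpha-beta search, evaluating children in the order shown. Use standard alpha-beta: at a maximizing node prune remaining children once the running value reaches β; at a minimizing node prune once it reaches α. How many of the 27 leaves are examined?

18

C [α=-∞,β=+∞]: v=-7
D [α=-∞,β=-7]: v=13 after child 1 ≥ β → β-cutoff, skip 3
E [α=-∞,β=-7]: v=-1 after child 1 ≥ β → β-cutoff, skip 2
F [α=-∞,β=-7]: v=-7 after child 1 ≥ β → β-cutoff, skip 3
B [α=-∞,β=+∞]: v=-7
H [α=-7,β=+∞]: v=12
I [α=-7,β=12]: v=5
G [α=-7,β=+∞]: v=-9 after child 3 ≤ α → α-cutoff, skip 1
K [α=-7,β=+∞]: v=14
J [α=-7,β=+∞]: v=-7
Root [α=-∞,β=+∞]: v=-2
Leaves evaluated: 18 of 27.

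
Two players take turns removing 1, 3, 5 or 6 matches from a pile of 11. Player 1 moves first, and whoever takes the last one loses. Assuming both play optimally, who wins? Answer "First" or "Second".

First

Mark each pile size as W (mover wins) or L (mover loses):
i:   0  1  2  3  4  5  6  7  8  9 10 11
     W  L  W  L  W  L  W  W  W  W  W  W
Position 11 is W, so the first player wins.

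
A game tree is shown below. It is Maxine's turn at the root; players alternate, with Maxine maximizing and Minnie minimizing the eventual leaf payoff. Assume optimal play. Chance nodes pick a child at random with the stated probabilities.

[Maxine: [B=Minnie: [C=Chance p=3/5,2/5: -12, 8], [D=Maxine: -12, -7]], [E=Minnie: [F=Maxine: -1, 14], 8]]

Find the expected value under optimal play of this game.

8

C (Chance): 3/5·-12 + 2/5·8 = -4
D (Maxine): max(-12, -7) = -7
B (Minnie): min(-4, -7) = -7
F (Maxine): max(-1, 14) = 14
E (Minnie): min(14, 8) = 8
Root (Maxine): max(-7, 8) = 8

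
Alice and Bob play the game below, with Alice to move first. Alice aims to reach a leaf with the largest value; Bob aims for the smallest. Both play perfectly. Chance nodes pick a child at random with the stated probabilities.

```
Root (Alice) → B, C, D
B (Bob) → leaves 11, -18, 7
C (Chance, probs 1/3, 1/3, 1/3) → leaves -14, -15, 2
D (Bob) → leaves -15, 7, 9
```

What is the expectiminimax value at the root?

-9

B (Bob): min(11, -18, 7) = -18
C (Chance): 1/3·-14 + 1/3·-15 + 1/3·2 = -9
D (Bob): min(-15, 7, 9) = -15
Root (Alice): max(-18, -9, -15) = -9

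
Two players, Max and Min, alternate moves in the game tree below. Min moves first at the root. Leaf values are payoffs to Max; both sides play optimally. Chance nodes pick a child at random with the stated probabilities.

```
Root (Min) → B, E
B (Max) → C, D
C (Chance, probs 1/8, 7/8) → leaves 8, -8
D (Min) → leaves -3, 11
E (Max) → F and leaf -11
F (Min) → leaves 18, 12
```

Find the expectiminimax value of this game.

C (Chance): 1/8·8 + 7/8·-8 = -6
D (Min): min(-3, 11) = -3
B (Max): max(-6, -3) = -3
F (Min): min(18, 12) = 12
E (Max): max(12, -11) = 12
Root (Min): min(-3, 12) = -3

-3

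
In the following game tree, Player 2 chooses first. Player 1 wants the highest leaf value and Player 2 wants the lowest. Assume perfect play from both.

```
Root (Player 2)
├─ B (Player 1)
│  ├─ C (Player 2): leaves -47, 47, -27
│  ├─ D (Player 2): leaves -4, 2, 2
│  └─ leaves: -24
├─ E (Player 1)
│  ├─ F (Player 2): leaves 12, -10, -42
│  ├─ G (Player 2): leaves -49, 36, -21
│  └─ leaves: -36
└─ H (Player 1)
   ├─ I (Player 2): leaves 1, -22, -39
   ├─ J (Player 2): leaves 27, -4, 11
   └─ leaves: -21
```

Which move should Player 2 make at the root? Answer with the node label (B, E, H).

E

C (Player 2): min(-47, 47, -27) = -47
D (Player 2): min(-4, 2, 2) = -4
B (Player 1): max(-47, -4, -24) = -4
F (Player 2): min(12, -10, -42) = -42
G (Player 2): min(-49, 36, -21) = -49
E (Player 1): max(-42, -49, -36) = -36
I (Player 2): min(1, -22, -39) = -39
J (Player 2): min(27, -4, 11) = -4
H (Player 1): max(-39, -4, -21) = -4
Root (Player 2): min(-4, -36, -4) = -36
Player 2 picks the child with the lowest value: E (value -36).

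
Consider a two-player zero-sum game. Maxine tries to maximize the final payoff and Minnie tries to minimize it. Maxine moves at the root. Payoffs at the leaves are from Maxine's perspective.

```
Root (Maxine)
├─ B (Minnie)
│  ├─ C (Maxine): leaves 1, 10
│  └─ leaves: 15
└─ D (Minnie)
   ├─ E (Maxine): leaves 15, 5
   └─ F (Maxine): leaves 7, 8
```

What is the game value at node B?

C: max(1, 10) = 10
B: min(10, 15) = 10

10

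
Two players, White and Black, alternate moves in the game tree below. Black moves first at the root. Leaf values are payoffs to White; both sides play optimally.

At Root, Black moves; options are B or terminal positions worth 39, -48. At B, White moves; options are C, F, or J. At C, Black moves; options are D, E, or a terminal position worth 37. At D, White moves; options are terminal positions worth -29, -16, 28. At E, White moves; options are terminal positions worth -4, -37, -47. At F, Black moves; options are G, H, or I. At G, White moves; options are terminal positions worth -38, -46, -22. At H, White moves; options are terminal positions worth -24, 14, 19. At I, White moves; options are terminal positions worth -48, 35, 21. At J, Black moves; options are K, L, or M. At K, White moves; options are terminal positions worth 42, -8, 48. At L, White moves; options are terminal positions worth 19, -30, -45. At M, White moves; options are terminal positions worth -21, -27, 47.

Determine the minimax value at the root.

-48

D (White): max(-29, -16, 28) = 28
E (White): max(-4, -37, -47) = -4
C (Black): min(28, -4, 37) = -4
G (White): max(-38, -46, -22) = -22
H (White): max(-24, 14, 19) = 19
I (White): max(-48, 35, 21) = 35
F (Black): min(-22, 19, 35) = -22
K (White): max(42, -8, 48) = 48
L (White): max(19, -30, -45) = 19
M (White): max(-21, -27, 47) = 47
J (Black): min(48, 19, 47) = 19
B (White): max(-4, -22, 19) = 19
Root (Black): min(19, 39, -48) = -48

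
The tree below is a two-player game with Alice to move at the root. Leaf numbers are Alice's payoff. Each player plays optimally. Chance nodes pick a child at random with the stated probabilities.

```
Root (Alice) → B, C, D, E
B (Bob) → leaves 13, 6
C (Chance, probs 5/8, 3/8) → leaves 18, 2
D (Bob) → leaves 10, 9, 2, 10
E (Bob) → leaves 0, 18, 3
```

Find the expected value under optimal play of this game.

B (Bob): min(13, 6) = 6
C (Chance): 5/8·18 + 3/8·2 = 12
D (Bob): min(10, 9, 2, 10) = 2
E (Bob): min(0, 18, 3) = 0
Root (Alice): max(6, 12, 2, 0) = 12

12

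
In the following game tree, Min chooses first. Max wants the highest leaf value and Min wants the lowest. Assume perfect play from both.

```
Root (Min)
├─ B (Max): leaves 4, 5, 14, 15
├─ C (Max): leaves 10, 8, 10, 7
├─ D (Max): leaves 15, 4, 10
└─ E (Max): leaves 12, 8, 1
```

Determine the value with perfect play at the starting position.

B (Max): max(4, 5, 14, 15) = 15
C (Max): max(10, 8, 10, 7) = 10
D (Max): max(15, 4, 10) = 15
E (Max): max(12, 8, 1) = 12
Root (Min): min(15, 10, 15, 12) = 10

10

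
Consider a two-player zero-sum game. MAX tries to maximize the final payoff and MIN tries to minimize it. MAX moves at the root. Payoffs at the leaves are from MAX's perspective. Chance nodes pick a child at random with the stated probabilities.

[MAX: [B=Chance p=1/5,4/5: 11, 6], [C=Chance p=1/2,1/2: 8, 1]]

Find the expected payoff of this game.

B (Chance): 1/5·11 + 4/5·6 = 7
C (Chance): 1/2·8 + 1/2·1 = 4.5
Root (MAX): max(7, 4.5) = 7

7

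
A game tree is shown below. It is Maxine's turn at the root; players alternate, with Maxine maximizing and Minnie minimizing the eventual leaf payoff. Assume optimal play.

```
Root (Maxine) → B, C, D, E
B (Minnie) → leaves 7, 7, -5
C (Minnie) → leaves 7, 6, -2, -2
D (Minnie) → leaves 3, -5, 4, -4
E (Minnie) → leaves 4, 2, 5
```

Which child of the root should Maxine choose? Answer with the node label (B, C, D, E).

E

B (Minnie): min(7, 7, -5) = -5
C (Minnie): min(7, 6, -2, -2) = -2
D (Minnie): min(3, -5, 4, -4) = -5
E (Minnie): min(4, 2, 5) = 2
Root (Maxine): max(-5, -2, -5, 2) = 2
Maxine picks the child with the highest value: E (value 2).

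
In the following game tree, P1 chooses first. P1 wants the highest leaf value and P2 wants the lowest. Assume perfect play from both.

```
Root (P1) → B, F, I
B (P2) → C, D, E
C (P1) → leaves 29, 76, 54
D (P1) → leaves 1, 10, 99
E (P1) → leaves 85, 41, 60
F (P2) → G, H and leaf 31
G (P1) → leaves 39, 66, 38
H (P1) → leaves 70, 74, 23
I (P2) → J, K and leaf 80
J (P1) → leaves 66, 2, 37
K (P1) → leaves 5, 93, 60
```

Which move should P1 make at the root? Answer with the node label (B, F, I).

B

C (P1): max(29, 76, 54) = 76
D (P1): max(1, 10, 99) = 99
E (P1): max(85, 41, 60) = 85
B (P2): min(76, 99, 85) = 76
G (P1): max(39, 66, 38) = 66
H (P1): max(70, 74, 23) = 74
F (P2): min(66, 74, 31) = 31
J (P1): max(66, 2, 37) = 66
K (P1): max(5, 93, 60) = 93
I (P2): min(66, 93, 80) = 66
Root (P1): max(76, 31, 66) = 76
P1 picks the child with the highest value: B (value 76).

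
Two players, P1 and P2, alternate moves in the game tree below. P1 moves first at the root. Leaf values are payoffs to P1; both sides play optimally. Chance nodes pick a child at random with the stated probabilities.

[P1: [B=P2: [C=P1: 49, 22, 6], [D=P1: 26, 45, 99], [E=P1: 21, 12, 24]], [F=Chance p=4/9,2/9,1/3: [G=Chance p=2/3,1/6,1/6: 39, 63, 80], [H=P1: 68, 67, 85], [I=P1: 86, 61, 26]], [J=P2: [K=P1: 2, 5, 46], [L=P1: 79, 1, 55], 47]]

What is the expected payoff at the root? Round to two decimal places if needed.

69.7

C (P1): max(49, 22, 6) = 49
D (P1): max(26, 45, 99) = 99
E (P1): max(21, 12, 24) = 24
B (P2): min(49, 99, 24) = 24
G (Chance): 2/3·39 + 1/6·63 + 1/6·80 = 49.83
H (P1): max(68, 67, 85) = 85
I (P1): max(86, 61, 26) = 86
F (Chance): 4/9·49.83 + 2/9·85 + 1/3·86 = 69.7
K (P1): max(2, 5, 46) = 46
L (P1): max(79, 1, 55) = 79
J (P2): min(46, 79, 47) = 46
Root (P1): max(24, 69.7, 46) = 69.7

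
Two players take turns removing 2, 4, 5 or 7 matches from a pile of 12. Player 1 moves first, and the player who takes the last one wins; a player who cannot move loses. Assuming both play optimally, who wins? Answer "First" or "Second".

Compute winning (W) and losing (L) positions by backward induction:
i:   0  1  2  3  4  5  6  7  8  9 10 11 12
     L  L  W  W  W  W  W  W  W  L  L  W  W
Position 12 is W, so the first player wins.

First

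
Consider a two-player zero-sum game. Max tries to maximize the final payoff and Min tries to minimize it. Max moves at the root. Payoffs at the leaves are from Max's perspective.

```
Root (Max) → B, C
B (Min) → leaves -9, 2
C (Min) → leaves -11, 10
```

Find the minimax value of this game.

-9

B (Min): min(-9, 2) = -9
C (Min): min(-11, 10) = -11
Root (Max): max(-9, -11) = -9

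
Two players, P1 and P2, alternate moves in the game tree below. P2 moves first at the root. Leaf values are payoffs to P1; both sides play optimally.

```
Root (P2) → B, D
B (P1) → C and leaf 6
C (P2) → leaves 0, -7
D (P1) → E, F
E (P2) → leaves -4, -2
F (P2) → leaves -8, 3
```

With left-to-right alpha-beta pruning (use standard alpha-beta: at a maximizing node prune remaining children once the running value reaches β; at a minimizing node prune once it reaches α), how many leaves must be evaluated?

C [α=-∞,β=+∞]: v=-7
B [α=-∞,β=+∞]: v=6
E [α=-∞,β=6]: v=-4
F [α=-4,β=6]: v=-8 after child 1 ≤ α → α-cutoff, skip 1
D [α=-∞,β=6]: v=-4
Root [α=-∞,β=+∞]: v=-4
Leaves evaluated: 6 of 7.

6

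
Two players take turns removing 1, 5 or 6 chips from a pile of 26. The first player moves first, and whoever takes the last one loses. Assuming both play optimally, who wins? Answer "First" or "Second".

First

Compute winning (W) and losing (L) positions by backward induction:
i:   0  1  2  3  4  5  6  7  8  9 10 11 12 13 14 15 16 17 18 19 20 21 22 23 24 25 26
     W  L  W  L  W  L  W  W  W  W  W  W  L  W  L  W  L  W  W  W  W  W  W  L  W  L  W
Position 26 is W, so the first player wins.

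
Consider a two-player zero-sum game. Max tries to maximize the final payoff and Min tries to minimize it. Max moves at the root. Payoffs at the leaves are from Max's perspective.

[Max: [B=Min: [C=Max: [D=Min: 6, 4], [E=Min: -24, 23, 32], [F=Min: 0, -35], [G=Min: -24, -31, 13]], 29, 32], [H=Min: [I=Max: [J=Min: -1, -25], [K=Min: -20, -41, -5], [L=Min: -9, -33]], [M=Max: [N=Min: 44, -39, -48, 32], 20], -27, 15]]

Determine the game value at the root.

D (Min): min(6, 4) = 4
E (Min): min(-24, 23, 32) = -24
F (Min): min(0, -35) = -35
G (Min): min(-24, -31, 13) = -31
C (Max): max(4, -24, -35, -31) = 4
B (Min): min(4, 29, 32) = 4
J (Min): min(-1, -25) = -25
K (Min): min(-20, -41, -5) = -41
L (Min): min(-9, -33) = -33
I (Max): max(-25, -41, -33) = -25
N (Min): min(44, -39, -48, 32) = -48
M (Max): max(-48, 20) = 20
H (Min): min(-25, 20, -27, 15) = -27
Root (Max): max(4, -27) = 4

4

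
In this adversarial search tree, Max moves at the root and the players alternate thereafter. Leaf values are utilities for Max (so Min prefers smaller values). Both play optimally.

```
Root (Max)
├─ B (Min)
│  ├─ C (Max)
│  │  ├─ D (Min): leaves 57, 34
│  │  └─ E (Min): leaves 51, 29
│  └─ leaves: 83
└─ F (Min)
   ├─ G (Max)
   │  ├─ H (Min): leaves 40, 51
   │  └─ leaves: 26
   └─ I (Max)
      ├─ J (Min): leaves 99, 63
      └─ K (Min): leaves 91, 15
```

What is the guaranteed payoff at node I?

J: min(99, 63) = 63
K: min(91, 15) = 15
I: max(63, 15) = 63

63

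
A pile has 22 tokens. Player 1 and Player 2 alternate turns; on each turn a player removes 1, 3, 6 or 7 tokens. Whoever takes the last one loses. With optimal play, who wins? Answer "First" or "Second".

Compute winning (W) and losing (L) positions by backward induction:
i:   0  1  2  3  4  5  6  7  8  9 10 11 12 13 14 15 16 17 18 19 20 21 22
     W  L  W  L  W  L  W  W  W  W  W  W  W  L  W  L  W  L  W  W  W  W  W
Position 22 is W, so the first player wins.

First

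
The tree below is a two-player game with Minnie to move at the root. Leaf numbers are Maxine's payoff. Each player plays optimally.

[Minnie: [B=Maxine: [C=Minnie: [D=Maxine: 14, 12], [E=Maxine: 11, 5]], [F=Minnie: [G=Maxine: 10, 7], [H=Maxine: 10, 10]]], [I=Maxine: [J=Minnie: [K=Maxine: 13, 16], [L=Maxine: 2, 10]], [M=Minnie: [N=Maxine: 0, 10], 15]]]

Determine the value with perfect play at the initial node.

D (Maxine): max(14, 12) = 14
E (Maxine): max(11, 5) = 11
C (Minnie): min(14, 11) = 11
G (Maxine): max(10, 7) = 10
H (Maxine): max(10, 10) = 10
F (Minnie): min(10, 10) = 10
B (Maxine): max(11, 10) = 11
K (Maxine): max(13, 16) = 16
L (Maxine): max(2, 10) = 10
J (Minnie): min(16, 10) = 10
N (Maxine): max(0, 10) = 10
M (Minnie): min(10, 15) = 10
I (Maxine): max(10, 10) = 10
Root (Minnie): min(11, 10) = 10

10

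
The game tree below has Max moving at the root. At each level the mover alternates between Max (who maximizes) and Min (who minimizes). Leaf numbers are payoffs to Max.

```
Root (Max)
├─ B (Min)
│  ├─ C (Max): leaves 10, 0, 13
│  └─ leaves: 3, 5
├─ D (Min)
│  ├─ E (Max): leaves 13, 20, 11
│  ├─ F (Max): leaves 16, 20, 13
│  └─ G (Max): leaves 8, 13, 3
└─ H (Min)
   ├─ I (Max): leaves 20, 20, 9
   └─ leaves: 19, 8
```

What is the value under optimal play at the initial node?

C (Max): max(10, 0, 13) = 13
B (Min): min(13, 3, 5) = 3
E (Max): max(13, 20, 11) = 20
F (Max): max(16, 20, 13) = 20
G (Max): max(8, 13, 3) = 13
D (Min): min(20, 20, 13) = 13
I (Max): max(20, 20, 9) = 20
H (Min): min(20, 19, 8) = 8
Root (Max): max(3, 13, 8) = 13

13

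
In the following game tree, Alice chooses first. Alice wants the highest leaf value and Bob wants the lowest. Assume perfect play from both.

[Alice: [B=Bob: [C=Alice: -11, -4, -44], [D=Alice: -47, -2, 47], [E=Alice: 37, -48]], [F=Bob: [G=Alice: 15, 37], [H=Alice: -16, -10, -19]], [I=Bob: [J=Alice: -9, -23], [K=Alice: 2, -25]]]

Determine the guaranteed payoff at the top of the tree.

-4

C (Alice): max(-11, -4, -44) = -4
D (Alice): max(-47, -2, 47) = 47
E (Alice): max(37, -48) = 37
B (Bob): min(-4, 47, 37) = -4
G (Alice): max(15, 37) = 37
H (Alice): max(-16, -10, -19) = -10
F (Bob): min(37, -10) = -10
J (Alice): max(-9, -23) = -9
K (Alice): max(2, -25) = 2
I (Bob): min(-9, 2) = -9
Root (Alice): max(-4, -10, -9) = -4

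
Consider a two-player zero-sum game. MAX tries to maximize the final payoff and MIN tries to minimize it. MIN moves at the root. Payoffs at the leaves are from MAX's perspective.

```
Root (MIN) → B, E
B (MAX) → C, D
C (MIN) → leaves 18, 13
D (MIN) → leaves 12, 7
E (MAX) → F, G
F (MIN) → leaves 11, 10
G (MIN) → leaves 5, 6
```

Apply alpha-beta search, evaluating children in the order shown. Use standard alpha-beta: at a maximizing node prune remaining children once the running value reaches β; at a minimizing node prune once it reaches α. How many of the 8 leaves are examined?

C [α=-∞,β=+∞]: v=13
D [α=13,β=+∞]: v=12 after child 1 ≤ α → α-cutoff, skip 1
B [α=-∞,β=+∞]: v=13
F [α=-∞,β=13]: v=10
G [α=10,β=13]: v=5 after child 1 ≤ α → α-cutoff, skip 1
E [α=-∞,β=13]: v=10
Root [α=-∞,β=+∞]: v=10
Leaves evaluated: 6 of 8.

6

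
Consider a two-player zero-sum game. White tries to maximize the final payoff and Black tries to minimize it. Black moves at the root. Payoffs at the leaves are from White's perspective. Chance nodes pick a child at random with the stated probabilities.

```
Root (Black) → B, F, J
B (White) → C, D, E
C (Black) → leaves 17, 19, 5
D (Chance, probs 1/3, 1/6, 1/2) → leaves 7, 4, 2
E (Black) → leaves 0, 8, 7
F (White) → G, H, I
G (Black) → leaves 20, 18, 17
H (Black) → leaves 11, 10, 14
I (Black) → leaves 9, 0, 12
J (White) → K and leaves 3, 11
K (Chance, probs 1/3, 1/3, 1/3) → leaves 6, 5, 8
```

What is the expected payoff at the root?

C (Black): min(17, 19, 5) = 5
D (Chance): 1/3·7 + 1/6·4 + 1/2·2 = 4
E (Black): min(0, 8, 7) = 0
B (White): max(5, 4, 0) = 5
G (Black): min(20, 18, 17) = 17
H (Black): min(11, 10, 14) = 10
I (Black): min(9, 0, 12) = 0
F (White): max(17, 10, 0) = 17
K (Chance): 1/3·6 + 1/3·5 + 1/3·8 = 6.33
J (White): max(6.33, 3, 11) = 11
Root (Black): min(5, 17, 11) = 5

5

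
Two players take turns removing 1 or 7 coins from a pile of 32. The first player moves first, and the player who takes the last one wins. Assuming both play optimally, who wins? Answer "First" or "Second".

Compute winning (W) and losing (L) positions by backward induction:
i:   0  1  2  3  4  5  6  7  8  9 10 11 12 13 14 15 16 17 18 19 20 21 22 23 24 25 26 27 28 29 30 31 32
     L  W  L  W  L  W  L  W  L  W  L  W  L  W  L  W  L  W  L  W  L  W  L  W  L  W  L  W  L  W  L  W  L
Position 32 is L, so the second player wins.

Second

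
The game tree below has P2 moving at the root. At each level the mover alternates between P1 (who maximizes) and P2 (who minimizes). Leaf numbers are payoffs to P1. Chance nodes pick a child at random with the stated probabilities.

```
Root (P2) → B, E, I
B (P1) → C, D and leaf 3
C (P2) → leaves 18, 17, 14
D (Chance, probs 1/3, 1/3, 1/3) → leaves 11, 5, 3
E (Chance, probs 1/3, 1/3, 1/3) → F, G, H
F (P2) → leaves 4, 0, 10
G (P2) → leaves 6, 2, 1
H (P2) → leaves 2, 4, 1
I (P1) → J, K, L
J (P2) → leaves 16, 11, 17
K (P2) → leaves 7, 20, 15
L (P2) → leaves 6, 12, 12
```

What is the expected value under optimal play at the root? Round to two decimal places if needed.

0.67

C (P2): min(18, 17, 14) = 14
D (Chance): 1/3·11 + 1/3·5 + 1/3·3 = 6.33
B (P1): max(14, 6.33, 3) = 14
F (P2): min(4, 0, 10) = 0
G (P2): min(6, 2, 1) = 1
H (P2): min(2, 4, 1) = 1
E (Chance): 1/3·0 + 1/3·1 + 1/3·1 = 0.67
J (P2): min(16, 11, 17) = 11
K (P2): min(7, 20, 15) = 7
L (P2): min(6, 12, 12) = 6
I (P1): max(11, 7, 6) = 11
Root (P2): min(14, 0.67, 11) = 0.67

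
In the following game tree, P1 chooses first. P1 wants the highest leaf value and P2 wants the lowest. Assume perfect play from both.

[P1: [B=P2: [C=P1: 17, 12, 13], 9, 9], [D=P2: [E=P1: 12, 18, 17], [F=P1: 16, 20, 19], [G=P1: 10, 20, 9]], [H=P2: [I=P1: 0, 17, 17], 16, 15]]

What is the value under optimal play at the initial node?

C (P1): max(17, 12, 13) = 17
B (P2): min(17, 9, 9) = 9
E (P1): max(12, 18, 17) = 18
F (P1): max(16, 20, 19) = 20
G (P1): max(10, 20, 9) = 20
D (P2): min(18, 20, 20) = 18
I (P1): max(0, 17, 17) = 17
H (P2): min(17, 16, 15) = 15
Root (P1): max(9, 18, 15) = 18

18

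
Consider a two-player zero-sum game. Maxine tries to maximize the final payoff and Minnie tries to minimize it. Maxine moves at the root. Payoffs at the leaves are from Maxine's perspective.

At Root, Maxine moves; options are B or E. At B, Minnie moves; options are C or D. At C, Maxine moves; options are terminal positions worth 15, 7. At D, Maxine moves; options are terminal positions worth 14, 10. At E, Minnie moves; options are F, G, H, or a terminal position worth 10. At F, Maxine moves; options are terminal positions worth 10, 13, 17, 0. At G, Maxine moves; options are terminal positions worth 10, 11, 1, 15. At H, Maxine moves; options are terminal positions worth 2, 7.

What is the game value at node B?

14

C: max(15, 7) = 15
D: max(14, 10) = 14
B: min(15, 14) = 14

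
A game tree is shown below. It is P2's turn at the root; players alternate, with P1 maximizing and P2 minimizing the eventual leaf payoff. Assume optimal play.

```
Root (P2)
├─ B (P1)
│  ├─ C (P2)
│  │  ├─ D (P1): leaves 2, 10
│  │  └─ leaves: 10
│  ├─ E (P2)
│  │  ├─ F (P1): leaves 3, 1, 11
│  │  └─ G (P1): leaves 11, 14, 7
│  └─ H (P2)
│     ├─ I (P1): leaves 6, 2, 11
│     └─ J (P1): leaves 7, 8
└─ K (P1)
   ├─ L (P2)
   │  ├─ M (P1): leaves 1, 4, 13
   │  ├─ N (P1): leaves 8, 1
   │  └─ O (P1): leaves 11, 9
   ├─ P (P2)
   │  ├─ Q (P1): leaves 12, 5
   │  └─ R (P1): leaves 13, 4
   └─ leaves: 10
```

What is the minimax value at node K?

M: max(1, 4, 13) = 13
N: max(8, 1) = 8
O: max(11, 9) = 11
L: min(13, 8, 11) = 8
Q: max(12, 5) = 12
R: max(13, 4) = 13
P: min(12, 13) = 12
K: max(8, 12, 10) = 12

12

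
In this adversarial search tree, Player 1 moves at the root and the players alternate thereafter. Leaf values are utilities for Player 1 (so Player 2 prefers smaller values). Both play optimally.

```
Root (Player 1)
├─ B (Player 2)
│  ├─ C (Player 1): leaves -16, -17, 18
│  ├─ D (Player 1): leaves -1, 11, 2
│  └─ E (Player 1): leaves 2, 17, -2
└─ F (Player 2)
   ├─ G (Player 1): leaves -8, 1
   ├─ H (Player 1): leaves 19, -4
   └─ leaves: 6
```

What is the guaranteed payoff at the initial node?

11

C (Player 1): max(-16, -17, 18) = 18
D (Player 1): max(-1, 11, 2) = 11
E (Player 1): max(2, 17, -2) = 17
B (Player 2): min(18, 11, 17) = 11
G (Player 1): max(-8, 1) = 1
H (Player 1): max(19, -4) = 19
F (Player 2): min(1, 19, 6) = 1
Root (Player 1): max(11, 1) = 11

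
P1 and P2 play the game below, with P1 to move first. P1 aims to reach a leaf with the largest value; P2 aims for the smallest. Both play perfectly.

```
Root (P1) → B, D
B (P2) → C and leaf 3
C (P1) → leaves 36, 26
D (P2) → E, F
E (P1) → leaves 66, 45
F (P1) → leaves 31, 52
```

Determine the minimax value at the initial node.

C (P1): max(36, 26) = 36
B (P2): min(36, 3) = 3
E (P1): max(66, 45) = 66
F (P1): max(31, 52) = 52
D (P2): min(66, 52) = 52
Root (P1): max(3, 52) = 52

52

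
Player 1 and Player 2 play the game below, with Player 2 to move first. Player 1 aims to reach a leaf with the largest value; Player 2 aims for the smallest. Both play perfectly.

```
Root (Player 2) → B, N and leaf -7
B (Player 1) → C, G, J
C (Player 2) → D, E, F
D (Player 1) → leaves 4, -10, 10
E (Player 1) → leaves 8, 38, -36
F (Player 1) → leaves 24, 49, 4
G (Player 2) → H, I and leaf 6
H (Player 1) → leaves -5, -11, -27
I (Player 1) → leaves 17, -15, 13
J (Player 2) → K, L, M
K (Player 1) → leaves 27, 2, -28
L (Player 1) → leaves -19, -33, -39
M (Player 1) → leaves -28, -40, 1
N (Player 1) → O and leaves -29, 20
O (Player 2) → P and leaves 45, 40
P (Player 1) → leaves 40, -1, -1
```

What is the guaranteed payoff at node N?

P: max(40, -1, -1) = 40
O: min(40, 45, 40) = 40
N: max(40, -29, 20) = 40

40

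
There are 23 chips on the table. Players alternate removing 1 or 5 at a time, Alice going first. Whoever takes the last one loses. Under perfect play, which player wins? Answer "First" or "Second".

Positions where the player to move wins (W) vs loses (L):
i:   0  1  2  3  4  5  6  7  8  9 10 11 12 13 14 15 16 17 18 19 20 21 22 23
     W  L  W  L  W  L  W  L  W  L  W  L  W  L  W  L  W  L  W  L  W  L  W  L
Position 23 is L, so the second player wins.

Second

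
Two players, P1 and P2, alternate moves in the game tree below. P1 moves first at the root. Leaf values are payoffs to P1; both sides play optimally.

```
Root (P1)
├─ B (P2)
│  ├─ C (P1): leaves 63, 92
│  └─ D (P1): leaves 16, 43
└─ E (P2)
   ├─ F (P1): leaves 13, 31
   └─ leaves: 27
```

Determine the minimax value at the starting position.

C (P1): max(63, 92) = 92
D (P1): max(16, 43) = 43
B (P2): min(92, 43) = 43
F (P1): max(13, 31) = 31
E (P2): min(31, 27) = 27
Root (P1): max(43, 27) = 43

43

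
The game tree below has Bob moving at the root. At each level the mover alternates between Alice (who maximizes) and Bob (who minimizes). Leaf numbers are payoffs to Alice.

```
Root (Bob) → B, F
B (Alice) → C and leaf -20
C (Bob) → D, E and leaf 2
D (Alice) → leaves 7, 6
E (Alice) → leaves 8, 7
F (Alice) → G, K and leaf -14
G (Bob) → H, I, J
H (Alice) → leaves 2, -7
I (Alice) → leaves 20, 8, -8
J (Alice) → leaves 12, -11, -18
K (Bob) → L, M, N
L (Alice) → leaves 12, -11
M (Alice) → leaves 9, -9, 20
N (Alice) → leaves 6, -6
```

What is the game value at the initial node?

2

D (Alice): max(7, 6) = 7
E (Alice): max(8, 7) = 8
C (Bob): min(7, 8, 2) = 2
B (Alice): max(2, -20) = 2
H (Alice): max(2, -7) = 2
I (Alice): max(20, 8, -8) = 20
J (Alice): max(12, -11, -18) = 12
G (Bob): min(2, 20, 12) = 2
L (Alice): max(12, -11) = 12
M (Alice): max(9, -9, 20) = 20
N (Alice): max(6, -6) = 6
K (Bob): min(12, 20, 6) = 6
F (Alice): max(2, 6, -14) = 6
Root (Bob): min(2, 6) = 2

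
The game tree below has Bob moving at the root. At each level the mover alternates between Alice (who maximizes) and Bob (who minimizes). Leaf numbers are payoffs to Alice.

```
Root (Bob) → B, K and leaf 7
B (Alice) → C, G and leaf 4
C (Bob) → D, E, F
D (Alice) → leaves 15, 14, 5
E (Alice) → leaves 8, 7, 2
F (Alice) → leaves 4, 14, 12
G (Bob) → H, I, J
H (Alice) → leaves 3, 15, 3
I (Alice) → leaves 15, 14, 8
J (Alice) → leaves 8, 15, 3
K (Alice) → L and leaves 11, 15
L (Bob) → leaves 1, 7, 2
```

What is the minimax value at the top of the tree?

D (Alice): max(15, 14, 5) = 15
E (Alice): max(8, 7, 2) = 8
F (Alice): max(4, 14, 12) = 14
C (Bob): min(15, 8, 14) = 8
H (Alice): max(3, 15, 3) = 15
I (Alice): max(15, 14, 8) = 15
J (Alice): max(8, 15, 3) = 15
G (Bob): min(15, 15, 15) = 15
B (Alice): max(8, 15, 4) = 15
L (Bob): min(1, 7, 2) = 1
K (Alice): max(1, 11, 15) = 15
Root (Bob): min(15, 15, 7) = 7

7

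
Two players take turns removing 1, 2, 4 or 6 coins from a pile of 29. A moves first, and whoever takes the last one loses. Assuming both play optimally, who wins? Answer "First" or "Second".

First

W/L table (W = player to move can force a win):
i:   0  1  2  3  4  5  6  7  8  9 10 11 12 13 14 15 16 17 18 19 20 21 22 23 24 25 26 27 28 29
     W  L  W  W  L  W  W  W  W  L  W  W  L  W  W  W  W  L  W  W  L  W  W  W  W  L  W  W  L  W
Position 29 is W, so the first player wins.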